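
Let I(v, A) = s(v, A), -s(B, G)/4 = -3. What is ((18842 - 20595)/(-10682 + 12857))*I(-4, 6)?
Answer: -7012/725 ≈ -9.6717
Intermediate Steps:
s(B, G) = 12 (s(B, G) = -4*(-3) = 12)
I(v, A) = 12
((18842 - 20595)/(-10682 + 12857))*I(-4, 6) = ((18842 - 20595)/(-10682 + 12857))*12 = -1753/2175*12 = -7012/725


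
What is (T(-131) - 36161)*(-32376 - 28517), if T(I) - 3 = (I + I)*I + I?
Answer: 119776531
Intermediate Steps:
T(I) = 3 + I + 2*I**2 (T(I) = 3 + ((I + I)*I + I) = 3 + ((2*I)*I + I) = 3 + (2*I**2 + I) = 3 + (I + 2*I**2) = 3 + I + 2*I**2)
(T(-131) - 36161)*(-32376 - 28517) = ((3 - 131 + 2*(-131)**2) - 36161)*(-32376 - 28517) = ((3 - 131 + 2*17161) - 36161)*(-60893) = ((3 - 131 + 34322) - 36161)*(-60893) = (34194 - 36161)*(-60893) = -1967*(-60893) = 119776531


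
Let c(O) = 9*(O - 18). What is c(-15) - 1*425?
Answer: -722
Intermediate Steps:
c(O) = -162 + 9*O (c(O) = 9*(-18 + O) = -162 + 9*O)
c(-15) - 1*425 = (-162 + 9*(-15)) - 1*425 = (-162 - 135) - 425 = -297 - 425 = -722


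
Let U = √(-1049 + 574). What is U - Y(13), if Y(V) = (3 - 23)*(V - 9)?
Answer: 80 + 5*I*√19 ≈ 80.0 + 21.794*I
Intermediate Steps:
Y(V) = 180 - 20*V (Y(V) = -20*(-9 + V) = 180 - 20*V)
U = 5*I*√19 (U = √(-475) = 5*I*√19 ≈ 21.794*I)
U - Y(13) = 5*I*√19 - (180 - 20*13) = 5*I*√19 - (180 - 260) = 5*I*√19 - 1*(-80) = 5*I*√19 + 80 = 80 + 5*I*√19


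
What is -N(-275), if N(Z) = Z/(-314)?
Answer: -275/314 ≈ -0.87580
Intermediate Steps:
N(Z) = -Z/314 (N(Z) = Z*(-1/314) = -Z/314)
-N(-275) = -(-1)*(-275)/314 = -1*275/314 = -275/314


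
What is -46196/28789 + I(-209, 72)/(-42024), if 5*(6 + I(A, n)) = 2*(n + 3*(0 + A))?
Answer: -161231401/100819078 ≈ -1.5992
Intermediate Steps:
I(A, n) = -6 + 2*n/5 + 6*A/5 (I(A, n) = -6 + (2*(n + 3*(0 + A)))/5 = -6 + (2*(n + 3*A))/5 = -6 + (2*n + 6*A)/5 = -6 + (2*n/5 + 6*A/5) = -6 + 2*n/5 + 6*A/5)
-46196/28789 + I(-209, 72)/(-42024) = -46196/28789 + (-6 + (⅖)*72 + (6/5)*(-209))/(-42024) = -46196*1/28789 + (-6 + 144/5 - 1254/5)*(-1/42024) = -46196/28789 - 228*(-1/42024) = -46196/28789 + 19/3502 = -161231401/100819078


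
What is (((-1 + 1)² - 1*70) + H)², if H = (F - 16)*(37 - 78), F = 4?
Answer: 178084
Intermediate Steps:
H = 492 (H = (4 - 16)*(37 - 78) = -12*(-41) = 492)
(((-1 + 1)² - 1*70) + H)² = (((-1 + 1)² - 1*70) + 492)² = ((0² - 70) + 492)² = ((0 - 70) + 492)² = (-70 + 492)² = 422² = 178084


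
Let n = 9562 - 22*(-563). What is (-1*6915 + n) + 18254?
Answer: 33287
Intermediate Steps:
n = 21948 (n = 9562 + 12386 = 21948)
(-1*6915 + n) + 18254 = (-1*6915 + 21948) + 18254 = (-6915 + 21948) + 18254 = 15033 + 18254 = 33287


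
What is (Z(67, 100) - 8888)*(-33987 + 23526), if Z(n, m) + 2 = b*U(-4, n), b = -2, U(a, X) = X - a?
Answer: 94483752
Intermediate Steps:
Z(n, m) = -10 - 2*n (Z(n, m) = -2 - 2*(n - 1*(-4)) = -2 - 2*(n + 4) = -2 - 2*(4 + n) = -2 + (-8 - 2*n) = -10 - 2*n)
(Z(67, 100) - 8888)*(-33987 + 23526) = ((-10 - 2*67) - 8888)*(-33987 + 23526) = ((-10 - 134) - 8888)*(-10461) = (-144 - 8888)*(-10461) = -9032*(-10461) = 94483752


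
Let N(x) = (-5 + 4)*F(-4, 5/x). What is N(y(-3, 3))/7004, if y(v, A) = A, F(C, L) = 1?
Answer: -1/7004 ≈ -0.00014278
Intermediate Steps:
N(x) = -1 (N(x) = (-5 + 4)*1 = -1*1 = -1)
N(y(-3, 3))/7004 = -1/7004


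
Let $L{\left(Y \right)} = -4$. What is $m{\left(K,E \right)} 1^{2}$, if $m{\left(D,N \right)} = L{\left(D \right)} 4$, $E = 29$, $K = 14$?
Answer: $-16$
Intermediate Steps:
$m{\left(D,N \right)} = -16$ ($m{\left(D,N \right)} = \left(-4\right) 4 = -16$)
$m{\left(K,E \right)} 1^{2} = - 16 \cdot 1^{2} = \left(-16\right) 1 = -16$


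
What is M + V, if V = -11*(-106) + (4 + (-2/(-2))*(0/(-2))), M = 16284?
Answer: 17454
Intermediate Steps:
V = 1170 (V = 1166 + (4 + (-2*(-½))*(0*(-½))) = 1166 + (4 + 1*0) = 1166 + (4 + 0) = 1166 + 4 = 1170)
M + V = 16284 + 1170 = 17454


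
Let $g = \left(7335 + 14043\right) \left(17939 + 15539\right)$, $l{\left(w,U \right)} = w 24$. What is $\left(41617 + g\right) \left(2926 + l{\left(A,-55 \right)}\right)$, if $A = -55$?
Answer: $1149469287406$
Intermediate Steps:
$l{\left(w,U \right)} = 24 w$
$g = 715692684$ ($g = 21378 \cdot 33478 = 715692684$)
$\left(41617 + g\right) \left(2926 + l{\left(A,-55 \right)}\right) = \left(41617 + 715692684\right) \left(2926 + 24 \left(-55\right)\right) = 715734301 \left(2926 - 1320\right) = 715734301 \cdot 1606 = 1149469287406$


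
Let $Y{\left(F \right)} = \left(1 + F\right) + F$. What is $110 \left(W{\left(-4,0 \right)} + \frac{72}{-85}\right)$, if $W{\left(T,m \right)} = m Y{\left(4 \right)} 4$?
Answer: $- \frac{1584}{17} \approx -93.177$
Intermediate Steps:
$Y{\left(F \right)} = 1 + 2 F$
$W{\left(T,m \right)} = 36 m$ ($W{\left(T,m \right)} = m \left(1 + 2 \cdot 4\right) 4 = m \left(1 + 8\right) 4 = m 9 \cdot 4 = 9 m 4 = 36 m$)
$110 \left(W{\left(-4,0 \right)} + \frac{72}{-85}\right) = 110 \left(36 \cdot 0 + \frac{72}{-85}\right) = 110 \left(0 + 72 \left(- \frac{1}{85}\right)\right) = 110 \left(0 - \frac{72}{85}\right) = 110 \left(- \frac{72}{85}\right) = - \frac{1584}{17}$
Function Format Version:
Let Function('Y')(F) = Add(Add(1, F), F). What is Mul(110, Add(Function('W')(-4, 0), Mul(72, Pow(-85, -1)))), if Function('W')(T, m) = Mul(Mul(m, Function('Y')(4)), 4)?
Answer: Rational(-1584, 17) ≈ -93.177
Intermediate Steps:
Function('Y')(F) = Add(1, Mul(2, F))
Function('W')(T, m) = Mul(36, m) (Function('W')(T, m) = Mul(Mul(m, Add(1, Mul(2, 4))), 4) = Mul(Mul(m, Add(1, 8)), 4) = Mul(Mul(m, 9), 4) = Mul(Mul(9, m), 4) = Mul(36, m))
Mul(110, Add(Function('W')(-4, 0), Mul(72, Pow(-85, -1)))) = Mul(110, Add(Mul(36, 0), Mul(72, Pow(-85, -1)))) = Mul(110, Add(0, Mul(72, Rational(-1, 85)))) = Mul(110, Add(0, Rational(-72, 85))) = Mul(110, Rational(-72, 85)) = Rational(-1584, 17)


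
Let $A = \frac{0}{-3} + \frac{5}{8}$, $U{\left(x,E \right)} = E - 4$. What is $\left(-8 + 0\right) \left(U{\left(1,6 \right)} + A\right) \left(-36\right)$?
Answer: $756$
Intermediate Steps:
$U{\left(x,E \right)} = -4 + E$
$A = \frac{5}{8}$ ($A = 0 \left(- \frac{1}{3}\right) + 5 \cdot \frac{1}{8} = 0 + \frac{5}{8} = \frac{5}{8} \approx 0.625$)
$\left(-8 + 0\right) \left(U{\left(1,6 \right)} + A\right) \left(-36\right) = \left(-8 + 0\right) \left(\left(-4 + 6\right) + \frac{5}{8}\right) \left(-36\right) = - 8 \left(2 + \frac{5}{8}\right) \left(-36\right) = \left(-8\right) \frac{21}{8} \left(-36\right) = \left(-21\right) \left(-36\right) = 756$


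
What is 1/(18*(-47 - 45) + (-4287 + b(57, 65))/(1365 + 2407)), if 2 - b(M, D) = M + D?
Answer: -3772/6250839 ≈ -0.00060344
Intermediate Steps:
b(M, D) = 2 - D - M (b(M, D) = 2 - (M + D) = 2 - (D + M) = 2 + (-D - M) = 2 - D - M)
1/(18*(-47 - 45) + (-4287 + b(57, 65))/(1365 + 2407)) = 1/(18*(-47 - 45) + (-4287 + (2 - 1*65 - 1*57))/(1365 + 2407)) = 1/(18*(-92) + (-4287 + (2 - 65 - 57))/3772) = 1/(-1656 + (-4287 - 120)*(1/3772)) = 1/(-1656 - 4407*1/3772) = 1/(-1656 - 4407/3772) = 1/(-6250839/3772) = -3772/6250839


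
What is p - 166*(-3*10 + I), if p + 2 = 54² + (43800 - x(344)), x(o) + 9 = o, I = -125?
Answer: 72109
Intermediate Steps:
x(o) = -9 + o
p = 46379 (p = -2 + (54² + (43800 - (-9 + 344))) = -2 + (2916 + (43800 - 1*335)) = -2 + (2916 + (43800 - 335)) = -2 + (2916 + 43465) = -2 + 46381 = 46379)
p - 166*(-3*10 + I) = 46379 - 166*(-3*10 - 125) = 46379 - 166*(-30 - 125) = 46379 - 166*(-155) = 46379 - 1*(-25730) = 46379 + 25730 = 72109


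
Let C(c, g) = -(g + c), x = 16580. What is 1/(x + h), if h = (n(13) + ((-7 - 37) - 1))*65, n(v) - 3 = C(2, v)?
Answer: 1/12875 ≈ 7.7670e-5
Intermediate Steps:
C(c, g) = -c - g (C(c, g) = -(c + g) = -c - g)
n(v) = 1 - v (n(v) = 3 + (-1*2 - v) = 3 + (-2 - v) = 1 - v)
h = -3705 (h = ((1 - 1*13) + ((-7 - 37) - 1))*65 = ((1 - 13) + (-44 - 1))*65 = (-12 - 45)*65 = -57*65 = -3705)
1/(x + h) = 1/(16580 - 3705) = 1/12875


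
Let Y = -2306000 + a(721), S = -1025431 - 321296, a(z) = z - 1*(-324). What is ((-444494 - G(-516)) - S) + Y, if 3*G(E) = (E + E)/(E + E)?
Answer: -4208167/3 ≈ -1.4027e+6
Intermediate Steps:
a(z) = 324 + z (a(z) = z + 324 = 324 + z)
G(E) = ⅓ (G(E) = ((E + E)/(E + E))/3 = ((2*E)/((2*E)))/3 = ((2*E)*(1/(2*E)))/3 = (⅓)*1 = ⅓)
S = -1346727
Y = -2304955 (Y = -2306000 + (324 + 721) = -2306000 + 1045 = -2304955)
((-444494 - G(-516)) - S) + Y = ((-444494 - 1*⅓) - 1*(-1346727)) - 2304955 = ((-444494 - ⅓) + 1346727) - 2304955 = (-1333483/3 + 1346727) - 2304955 = 2706698/3 - 2304955 = -4208167/3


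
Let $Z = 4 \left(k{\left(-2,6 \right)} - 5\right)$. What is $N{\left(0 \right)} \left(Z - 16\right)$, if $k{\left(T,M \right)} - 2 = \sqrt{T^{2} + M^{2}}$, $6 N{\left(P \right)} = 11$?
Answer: $- \frac{154}{3} + \frac{44 \sqrt{10}}{3} \approx -4.9533$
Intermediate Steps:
$N{\left(P \right)} = \frac{11}{6}$ ($N{\left(P \right)} = \frac{1}{6} \cdot 11 = \frac{11}{6}$)
$k{\left(T,M \right)} = 2 + \sqrt{M^{2} + T^{2}}$ ($k{\left(T,M \right)} = 2 + \sqrt{T^{2} + M^{2}} = 2 + \sqrt{M^{2} + T^{2}}$)
$Z = -12 + 8 \sqrt{10}$ ($Z = 4 \left(\left(2 + \sqrt{6^{2} + \left(-2\right)^{2}}\right) - 5\right) = 4 \left(\left(2 + \sqrt{36 + 4}\right) - 5\right) = 4 \left(\left(2 + \sqrt{40}\right) - 5\right) = 4 \left(\left(2 + 2 \sqrt{10}\right) - 5\right) = 4 \left(-3 + 2 \sqrt{10}\right) = -12 + 8 \sqrt{10} \approx 13.298$)
$N{\left(0 \right)} \left(Z - 16\right) = \frac{11 \left(\left(-12 + 8 \sqrt{10}\right) - 16\right)}{6} = \frac{11 \left(-28 + 8 \sqrt{10}\right)}{6} = - \frac{154}{3} + \frac{44 \sqrt{10}}{3}$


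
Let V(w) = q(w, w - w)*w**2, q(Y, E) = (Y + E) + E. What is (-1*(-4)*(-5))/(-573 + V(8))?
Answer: 20/61 ≈ 0.32787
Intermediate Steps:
q(Y, E) = Y + 2*E (q(Y, E) = (E + Y) + E = Y + 2*E)
V(w) = w**3 (V(w) = (w + 2*(w - w))*w**2 = (w + 2*0)*w**2 = (w + 0)*w**2 = w*w**2 = w**3)
(-1*(-4)*(-5))/(-573 + V(8)) = (-1*(-4)*(-5))/(-573 + 8**3) = (4*(-5))/(-573 + 512) = -20/(-61) = -20*(-1/61) = 20/61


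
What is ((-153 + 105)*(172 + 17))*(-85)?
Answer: 771120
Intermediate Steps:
((-153 + 105)*(172 + 17))*(-85) = -48*189*(-85) = -9072*(-85) = 771120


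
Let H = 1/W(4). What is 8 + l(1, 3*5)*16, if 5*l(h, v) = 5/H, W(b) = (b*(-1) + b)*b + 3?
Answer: 56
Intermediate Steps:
W(b) = 3 (W(b) = (-b + b)*b + 3 = 0*b + 3 = 0 + 3 = 3)
H = ⅓ (H = 1/3 = ⅓ ≈ 0.33333)
l(h, v) = 3 (l(h, v) = (5/(⅓))/5 = (5*3)/5 = (⅕)*15 = 3)
8 + l(1, 3*5)*16 = 8 + 3*16 = 8 + 48 = 56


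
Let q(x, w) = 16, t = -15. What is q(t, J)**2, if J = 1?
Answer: 256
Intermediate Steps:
q(t, J)**2 = 16**2 = 256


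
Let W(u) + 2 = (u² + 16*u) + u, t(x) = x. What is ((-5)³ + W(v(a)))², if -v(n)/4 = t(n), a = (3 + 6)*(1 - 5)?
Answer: 531625249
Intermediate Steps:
a = -36 (a = 9*(-4) = -36)
v(n) = -4*n
W(u) = -2 + u² + 17*u (W(u) = -2 + ((u² + 16*u) + u) = -2 + (u² + 17*u) = -2 + u² + 17*u)
((-5)³ + W(v(a)))² = ((-5)³ + (-2 + (-4*(-36))² + 17*(-4*(-36))))² = (-125 + (-2 + 144² + 17*144))² = (-125 + (-2 + 20736 + 2448))² = (-125 + 23182)² = 23057² = 531625249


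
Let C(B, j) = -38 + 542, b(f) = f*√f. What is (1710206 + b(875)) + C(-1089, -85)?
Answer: 1710710 + 4375*√35 ≈ 1.7366e+6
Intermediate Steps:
b(f) = f^(3/2)
C(B, j) = 504
(1710206 + b(875)) + C(-1089, -85) = (1710206 + 875^(3/2)) + 504 = (1710206 + 4375*√35) + 504 = 1710710 + 4375*√35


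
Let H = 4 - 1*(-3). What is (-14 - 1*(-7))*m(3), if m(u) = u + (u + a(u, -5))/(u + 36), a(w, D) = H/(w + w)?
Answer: -5089/234 ≈ -21.748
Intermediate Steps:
H = 7 (H = 4 + 3 = 7)
a(w, D) = 7/(2*w) (a(w, D) = 7/(w + w) = 7/(2*w))
m(u) = u + (u + 7/(2*u))/(36 + u) (m(u) = u + (u + 7/(2*u))/(u + 36) = u + (u + 7/(2*u))/(36 + u))
(-14 - 1*(-7))*m(3) = (-14 - 1*(-7))*((½)*(7 + 2*3²*(37 + 3))/(3*(36 + 3))) = (-14 + 7)*((½)*(⅓)*(7 + 2*9*40)/39) = -7*(7 + 720)/(2*3*39) = -7*727/(2*3*39) = -7*727/234 = -5089/234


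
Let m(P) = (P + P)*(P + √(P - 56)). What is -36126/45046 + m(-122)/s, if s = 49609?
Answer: -1011761/5010509 - 244*I*√178/49609 ≈ -0.20193 - 0.06562*I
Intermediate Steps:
m(P) = 2*P*(P + √(-56 + P)) (m(P) = (2*P)*(P + √(-56 + P)) = 2*P*(P + √(-56 + P)))
-36126/45046 + m(-122)/s = -36126/45046 + (2*(-122)*(-122 + √(-56 - 122)))/49609 = -36126*1/45046 + (2*(-122)*(-122 + √(-178)))*(1/49609) = -81/101 + (2*(-122)*(-122 + I*√178))*(1/49609) = -81/101 + (29768 - 244*I*√178)*(1/49609) = -81/101 + (29768/49609 - 244*I*√178/49609) = -1011761/5010509 - 244*I*√178/49609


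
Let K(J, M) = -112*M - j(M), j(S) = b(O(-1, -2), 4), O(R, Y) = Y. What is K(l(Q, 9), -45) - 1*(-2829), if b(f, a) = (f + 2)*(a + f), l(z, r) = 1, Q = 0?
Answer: 7869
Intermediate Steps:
b(f, a) = (2 + f)*(a + f)
j(S) = 0 (j(S) = (-2)² + 2*4 + 2*(-2) + 4*(-2) = 4 + 8 - 4 - 8 = 0)
K(J, M) = -112*M (K(J, M) = -112*M - 1*0 = -112*M + 0 = -112*M)
K(l(Q, 9), -45) - 1*(-2829) = -112*(-45) - 1*(-2829) = 5040 + 2829 = 7869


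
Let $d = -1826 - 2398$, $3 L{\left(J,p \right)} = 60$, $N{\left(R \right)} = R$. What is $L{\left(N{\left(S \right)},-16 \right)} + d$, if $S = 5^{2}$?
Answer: $-4204$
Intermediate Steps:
$S = 25$
$L{\left(J,p \right)} = 20$ ($L{\left(J,p \right)} = \frac{1}{3} \cdot 60 = 20$)
$d = -4224$
$L{\left(N{\left(S \right)},-16 \right)} + d = 20 - 4224 = -4204$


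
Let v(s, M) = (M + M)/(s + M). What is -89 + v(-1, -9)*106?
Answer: 509/5 ≈ 101.80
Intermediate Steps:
v(s, M) = 2*M/(M + s) (v(s, M) = (2*M)/(M + s) = 2*M/(M + s))
-89 + v(-1, -9)*106 = -89 + (2*(-9)/(-9 - 1))*106 = -89 + (2*(-9)/(-10))*106 = -89 + (2*(-9)*(-1/10))*106 = -89 + (9/5)*106 = -89 + 954/5 = 509/5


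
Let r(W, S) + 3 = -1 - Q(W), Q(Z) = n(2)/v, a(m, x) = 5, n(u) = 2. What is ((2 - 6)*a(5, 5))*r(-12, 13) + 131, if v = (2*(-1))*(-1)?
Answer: 231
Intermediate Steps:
v = 2 (v = -2*(-1) = 2)
Q(Z) = 1 (Q(Z) = 2/2 = 2*(1/2) = 1)
r(W, S) = -5 (r(W, S) = -3 + (-1 - 1*1) = -3 + (-1 - 1) = -3 - 2 = -5)
((2 - 6)*a(5, 5))*r(-12, 13) + 131 = ((2 - 6)*5)*(-5) + 131 = -4*5*(-5) + 131 = -20*(-5) + 131 = 100 + 131 = 231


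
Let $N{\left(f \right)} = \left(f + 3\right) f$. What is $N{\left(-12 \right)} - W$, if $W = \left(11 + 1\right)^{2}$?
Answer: $-36$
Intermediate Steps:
$N{\left(f \right)} = f \left(3 + f\right)$ ($N{\left(f \right)} = \left(3 + f\right) f = f \left(3 + f\right)$)
$W = 144$ ($W = 12^{2} = 144$)
$N{\left(-12 \right)} - W = - 12 \left(3 - 12\right) - 144 = \left(-12\right) \left(-9\right) - 144 = 108 - 144 = -36$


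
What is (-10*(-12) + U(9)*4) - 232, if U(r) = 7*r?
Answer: 140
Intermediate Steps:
(-10*(-12) + U(9)*4) - 232 = (-10*(-12) + (7*9)*4) - 232 = (120 + 63*4) - 232 = (120 + 252) - 232 = 372 - 232 = 140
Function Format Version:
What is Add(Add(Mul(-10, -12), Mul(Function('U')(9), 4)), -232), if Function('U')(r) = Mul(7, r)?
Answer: 140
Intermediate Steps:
Add(Add(Mul(-10, -12), Mul(Function('U')(9), 4)), -232) = Add(Add(Mul(-10, -12), Mul(Mul(7, 9), 4)), -232) = Add(Add(120, Mul(63, 4)), -232) = Add(Add(120, 252), -232) = Add(372, -232) = 140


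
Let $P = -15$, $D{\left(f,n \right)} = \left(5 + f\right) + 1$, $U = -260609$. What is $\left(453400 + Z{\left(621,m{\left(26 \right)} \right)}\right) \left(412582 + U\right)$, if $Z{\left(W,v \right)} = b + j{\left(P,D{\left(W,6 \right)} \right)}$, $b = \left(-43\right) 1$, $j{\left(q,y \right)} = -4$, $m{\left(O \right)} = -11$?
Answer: $68897415469$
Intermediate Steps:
$D{\left(f,n \right)} = 6 + f$
$b = -43$
$Z{\left(W,v \right)} = -47$ ($Z{\left(W,v \right)} = -43 - 4 = -47$)
$\left(453400 + Z{\left(621,m{\left(26 \right)} \right)}\right) \left(412582 + U\right) = \left(453400 - 47\right) \left(412582 - 260609\right) = 453353 \cdot 151973 = 68897415469$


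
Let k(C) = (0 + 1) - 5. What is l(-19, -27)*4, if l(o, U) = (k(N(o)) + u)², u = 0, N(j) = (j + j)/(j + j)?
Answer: 64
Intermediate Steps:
N(j) = 1 (N(j) = (2*j)/((2*j)) = (2*j)*(1/(2*j)) = 1)
k(C) = -4 (k(C) = 1 - 5 = -4)
l(o, U) = 16 (l(o, U) = (-4 + 0)² = (-4)² = 16)
l(-19, -27)*4 = 16*4 = 64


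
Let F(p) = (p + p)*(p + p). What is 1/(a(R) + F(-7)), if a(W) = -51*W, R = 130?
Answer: -1/6434 ≈ -0.00015542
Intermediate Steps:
F(p) = 4*p² (F(p) = (2*p)*(2*p) = 4*p²)
1/(a(R) + F(-7)) = 1/(-51*130 + 4*(-7)²) = 1/(-6630 + 4*49) = 1/(-6630 + 196) = 1/(-6434) = -1/6434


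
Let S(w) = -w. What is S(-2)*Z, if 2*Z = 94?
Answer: 94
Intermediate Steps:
Z = 47 (Z = (½)*94 = 47)
S(-2)*Z = -1*(-2)*47 = 2*47 = 94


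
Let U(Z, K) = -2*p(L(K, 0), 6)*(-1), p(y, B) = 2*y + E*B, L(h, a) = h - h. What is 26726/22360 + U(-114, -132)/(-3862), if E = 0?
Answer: 13363/11180 ≈ 1.1953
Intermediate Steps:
L(h, a) = 0
p(y, B) = 2*y (p(y, B) = 2*y + 0*B = 2*y + 0 = 2*y)
U(Z, K) = 0 (U(Z, K) = -4*0*(-1) = -2*0*(-1) = 0*(-1) = 0)
26726/22360 + U(-114, -132)/(-3862) = 26726/22360 + 0/(-3862) = 26726*(1/22360) + 0*(-1/3862) = 13363/11180 + 0 = 13363/11180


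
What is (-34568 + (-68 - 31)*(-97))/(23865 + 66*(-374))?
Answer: 24965/819 ≈ 30.482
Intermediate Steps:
(-34568 + (-68 - 31)*(-97))/(23865 + 66*(-374)) = (-34568 - 99*(-97))/(23865 - 24684) = (-34568 + 9603)/(-819) = -24965*(-1/819) = 24965/819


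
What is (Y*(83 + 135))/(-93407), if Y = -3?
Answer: 654/93407 ≈ 0.0070016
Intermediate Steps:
(Y*(83 + 135))/(-93407) = -3*(83 + 135)/(-93407) = -3*218*(-1/93407) = -654*(-1/93407) = 654/93407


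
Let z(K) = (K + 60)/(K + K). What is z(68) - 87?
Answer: -1463/17 ≈ -86.059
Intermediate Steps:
z(K) = (60 + K)/(2*K) (z(K) = (60 + K)/((2*K)) = (60 + K)*(1/(2*K)) = (60 + K)/(2*K))
z(68) - 87 = (½)*(60 + 68)/68 - 87 = (½)*(1/68)*128 - 87 = 16/17 - 87 = -1463/17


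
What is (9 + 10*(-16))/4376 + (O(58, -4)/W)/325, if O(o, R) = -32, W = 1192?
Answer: -7329679/211907800 ≈ -0.034589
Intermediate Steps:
(9 + 10*(-16))/4376 + (O(58, -4)/W)/325 = (9 + 10*(-16))/4376 - 32/1192/325 = (9 - 160)*(1/4376) - 32*1/1192*(1/325) = -151*1/4376 - 4/149*1/325 = -151/4376 - 4/48425 = -7329679/211907800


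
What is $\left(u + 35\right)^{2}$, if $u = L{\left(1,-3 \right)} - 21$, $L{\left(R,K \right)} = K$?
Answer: $121$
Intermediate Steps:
$u = -24$ ($u = -3 - 21 = -24$)
$\left(u + 35\right)^{2} = \left(-24 + 35\right)^{2} = 11^{2} = 121$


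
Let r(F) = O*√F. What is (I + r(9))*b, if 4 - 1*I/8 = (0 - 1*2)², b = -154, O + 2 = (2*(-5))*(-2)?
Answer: -8316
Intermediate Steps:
O = 18 (O = -2 + (2*(-5))*(-2) = -2 - 10*(-2) = -2 + 20 = 18)
r(F) = 18*√F
I = 0 (I = 32 - 8*(0 - 1*2)² = 32 - 8*(0 - 2)² = 32 - 8*(-2)² = 32 - 8*4 = 32 - 32 = 0)
(I + r(9))*b = (0 + 18*√9)*(-154) = (0 + 18*3)*(-154) = (0 + 54)*(-154) = 54*(-154) = -8316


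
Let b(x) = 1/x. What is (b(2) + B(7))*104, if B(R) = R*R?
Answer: 5148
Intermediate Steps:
B(R) = R²
(b(2) + B(7))*104 = (1/2 + 7²)*104 = (½ + 49)*104 = (99/2)*104 = 5148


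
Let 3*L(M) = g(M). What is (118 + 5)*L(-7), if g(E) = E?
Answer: -287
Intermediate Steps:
L(M) = M/3
(118 + 5)*L(-7) = (118 + 5)*((1/3)*(-7)) = 123*(-7/3) = -287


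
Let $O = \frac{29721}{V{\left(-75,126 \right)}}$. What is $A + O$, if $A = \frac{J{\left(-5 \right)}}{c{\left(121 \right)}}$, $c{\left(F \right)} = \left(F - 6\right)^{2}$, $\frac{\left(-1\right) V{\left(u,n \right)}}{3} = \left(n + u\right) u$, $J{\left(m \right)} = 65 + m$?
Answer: $\frac{5249983}{2023425} \approx 2.5946$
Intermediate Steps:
$V{\left(u,n \right)} = - 3 u \left(n + u\right)$ ($V{\left(u,n \right)} = - 3 \left(n + u\right) u = - 3 u \left(n + u\right)$)
$c{\left(F \right)} = \left(-6 + F\right)^{2}$
$A = \frac{12}{2645}$ ($A = \frac{65 - 5}{\left(-6 + 121\right)^{2}} = \frac{60}{115^{2}} = \frac{60}{13225} = 60 \cdot \frac{1}{13225} = \frac{12}{2645} \approx 0.0045369$)
$O = \frac{9907}{3825}$ ($O = \frac{29721}{\left(-3\right) \left(-75\right) \left(126 - 75\right)} = \frac{29721}{\left(-3\right) \left(-75\right) 51} = \frac{29721}{11475} = 29721 \cdot \frac{1}{11475} = \frac{9907}{3825} \approx 2.5901$)
$A + O = \frac{12}{2645} + \frac{9907}{3825} = \frac{5249983}{2023425}$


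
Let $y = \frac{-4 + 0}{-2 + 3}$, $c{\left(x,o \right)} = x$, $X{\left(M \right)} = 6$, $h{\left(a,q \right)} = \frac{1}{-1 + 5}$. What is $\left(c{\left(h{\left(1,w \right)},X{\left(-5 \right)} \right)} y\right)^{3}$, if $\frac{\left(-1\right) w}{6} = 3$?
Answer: $-1$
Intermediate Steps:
$w = -18$ ($w = \left(-6\right) 3 = -18$)
$h{\left(a,q \right)} = \frac{1}{4}$
$y = -4$ ($y = - \frac{4}{1} = \left(-4\right) 1 = -4$)
$\left(c{\left(h{\left(1,w \right)},X{\left(-5 \right)} \right)} y\right)^{3} = \left(\frac{1}{4} \left(-4\right)\right)^{3} = \left(-1\right)^{3} = -1$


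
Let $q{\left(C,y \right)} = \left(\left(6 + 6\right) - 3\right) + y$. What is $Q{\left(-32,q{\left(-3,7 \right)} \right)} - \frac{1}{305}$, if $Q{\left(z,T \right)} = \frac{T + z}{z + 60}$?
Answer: $- \frac{1227}{2135} \approx -0.57471$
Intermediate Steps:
$q{\left(C,y \right)} = 9 + y$ ($q{\left(C,y \right)} = \left(12 - 3\right) + y = 9 + y$)
$Q{\left(z,T \right)} = \frac{T + z}{60 + z}$
$Q{\left(-32,q{\left(-3,7 \right)} \right)} - \frac{1}{305} = \frac{\left(9 + 7\right) - 32}{60 - 32} - \frac{1}{305} = \frac{16 - 32}{28} - \frac{1}{305} = \frac{1}{28} \left(-16\right) - \frac{1}{305} = - \frac{4}{7} - \frac{1}{305} = - \frac{1227}{2135}$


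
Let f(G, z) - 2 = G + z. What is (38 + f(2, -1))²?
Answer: 1681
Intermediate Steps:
f(G, z) = 2 + G + z (f(G, z) = 2 + (G + z) = 2 + G + z)
(38 + f(2, -1))² = (38 + (2 + 2 - 1))² = (38 + 3)² = 41² = 1681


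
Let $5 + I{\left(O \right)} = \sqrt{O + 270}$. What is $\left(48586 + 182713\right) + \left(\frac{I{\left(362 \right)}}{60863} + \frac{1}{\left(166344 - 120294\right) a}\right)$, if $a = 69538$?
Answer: $\frac{45079484445691157663}{194897014088700} + \frac{2 \sqrt{158}}{60863} \approx 2.313 \cdot 10^{5}$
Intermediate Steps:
$I{\left(O \right)} = -5 + \sqrt{270 + O}$ ($I{\left(O \right)} = -5 + \sqrt{O + 270} = -5 + \sqrt{270 + O}$)
$\left(48586 + 182713\right) + \left(\frac{I{\left(362 \right)}}{60863} + \frac{1}{\left(166344 - 120294\right) a}\right) = \left(48586 + 182713\right) + \left(\frac{-5 + \sqrt{270 + 362}}{60863} + \frac{1}{\left(166344 - 120294\right) 69538}\right) = 231299 + \left(\left(-5 + \sqrt{632}\right) \frac{1}{60863} + \frac{1}{46050} \cdot \frac{1}{69538}\right) = 231299 + \left(\left(-5 + 2 \sqrt{158}\right) \frac{1}{60863} + \frac{1}{46050} \cdot \frac{1}{69538}\right) = 231299 - \left(\frac{16011063637}{194897014088700} - \frac{2 \sqrt{158}}{60863}\right) = \frac{45079484445691157663}{194897014088700} + \frac{2 \sqrt{158}}{60863}$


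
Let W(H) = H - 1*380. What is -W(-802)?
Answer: 1182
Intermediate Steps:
W(H) = -380 + H (W(H) = H - 380 = -380 + H)
-W(-802) = -(-380 - 802) = -1*(-1182) = 1182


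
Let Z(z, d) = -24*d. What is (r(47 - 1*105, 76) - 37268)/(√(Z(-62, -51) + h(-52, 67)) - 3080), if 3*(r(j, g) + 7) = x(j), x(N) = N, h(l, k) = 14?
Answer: 172299820/14227743 + 111883*√1238/28455486 ≈ 12.248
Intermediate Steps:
r(j, g) = -7 + j/3
(r(47 - 1*105, 76) - 37268)/(√(Z(-62, -51) + h(-52, 67)) - 3080) = ((-7 + (47 - 1*105)/3) - 37268)/(√(-24*(-51) + 14) - 3080) = ((-7 + (47 - 105)/3) - 37268)/(√(1224 + 14) - 3080) = ((-7 + (⅓)*(-58)) - 37268)/(√1238 - 3080) = ((-7 - 58/3) - 37268)/(-3080 + √1238) = (-79/3 - 37268)/(-3080 + √1238) = -111883/(3*(-3080 + √1238))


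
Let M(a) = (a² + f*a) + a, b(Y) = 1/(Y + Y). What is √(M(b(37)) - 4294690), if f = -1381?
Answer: I*√23517824559/74 ≈ 2072.4*I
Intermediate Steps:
b(Y) = 1/(2*Y)
M(a) = a² - 1380*a (M(a) = (a² - 1381*a) + a = a² - 1380*a)
√(M(b(37)) - 4294690) = √(((½)/37)*(-1380 + (½)/37) - 4294690) = √(((½)*(1/37))*(-1380 + (½)*(1/37)) - 4294690) = √((-1380 + 1/74)/74 - 4294690) = √((1/74)*(-102119/74) - 4294690) = √(-102119/5476 - 4294690) = √(-23517824559/5476) = I*√23517824559/74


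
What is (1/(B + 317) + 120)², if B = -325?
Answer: 919681/64 ≈ 14370.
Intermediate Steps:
(1/(B + 317) + 120)² = (1/(-325 + 317) + 120)² = (1/(-8) + 120)² = (-⅛ + 120)² = (959/8)² = 919681/64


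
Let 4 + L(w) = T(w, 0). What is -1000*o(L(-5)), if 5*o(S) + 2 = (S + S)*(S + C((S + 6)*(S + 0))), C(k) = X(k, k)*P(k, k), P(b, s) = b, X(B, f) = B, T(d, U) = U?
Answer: 96400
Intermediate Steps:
L(w) = -4 (L(w) = -4 + 0 = -4)
C(k) = k² (C(k) = k*k = k²)
o(S) = -⅖ + 2*S*(S + S²*(6 + S)²)/5 (o(S) = -⅖ + ((S + S)*(S + ((S + 6)*(S + 0))²))/5 = -⅖ + ((2*S)*(S + ((6 + S)*S)²))/5 = -⅖ + ((2*S)*(S + (S*(6 + S))²))/5 = -⅖ + ((2*S)*(S + S²*(6 + S)²))/5 = -⅖ + (2*S*(S + S²*(6 + S)²))/5 = -⅖ + 2*S*(S + S²*(6 + S)²)/5)
-1000*o(L(-5)) = -1000*(-⅖ + (⅖)*(-4)² + (⅖)*(-4)³*(6 - 4)²) = -1000*(-⅖ + (⅖)*16 + (⅖)*(-64)*2²) = -1000*(-⅖ + 32/5 + (⅖)*(-64)*4) = -1000*(-⅖ + 32/5 - 512/5) = -1000*(-482/5) = 96400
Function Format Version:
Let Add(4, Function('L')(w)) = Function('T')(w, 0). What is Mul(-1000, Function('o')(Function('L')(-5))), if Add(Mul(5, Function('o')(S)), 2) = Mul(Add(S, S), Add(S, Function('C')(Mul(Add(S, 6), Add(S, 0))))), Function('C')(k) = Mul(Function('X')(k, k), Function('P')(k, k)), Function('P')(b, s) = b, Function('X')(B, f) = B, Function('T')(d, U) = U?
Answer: 96400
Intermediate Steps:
Function('L')(w) = -4 (Function('L')(w) = Add(-4, 0) = -4)
Function('C')(k) = Pow(k, 2) (Function('C')(k) = Mul(k, k) = Pow(k, 2))
Function('o')(S) = Add(Rational(-2, 5), Mul(Rational(2, 5), S, Add(S, Mul(Pow(S, 2), Pow(Add(6, S), 2))))) (Function('o')(S) = Add(Rational(-2, 5), Mul(Rational(1, 5), Mul(Add(S, S), Add(S, Pow(Mul(Add(S, 6), Add(S, 0)), 2))))) = Add(Rational(-2, 5), Mul(Rational(1, 5), Mul(Mul(2, S), Add(S, Pow(Mul(Add(6, S), S), 2))))) = Add(Rational(-2, 5), Mul(Rational(1, 5), Mul(Mul(2, S), Add(S, Pow(Mul(S, Add(6, S)), 2))))) = Add(Rational(-2, 5), Mul(Rational(1, 5), Mul(Mul(2, S), Add(S, Mul(Pow(S, 2), Pow(Add(6, S), 2)))))) = Add(Rational(-2, 5), Mul(Rational(1, 5), Mul(2, S, Add(S, Mul(Pow(S, 2), Pow(Add(6, S), 2)))))) = Add(Rational(-2, 5), Mul(Rational(2, 5), S, Add(S, Mul(Pow(S, 2), Pow(Add(6, S), 2))))))
Mul(-1000, Function('o')(Function('L')(-5))) = Mul(-1000, Add(Rational(-2, 5), Mul(Rational(2, 5), Pow(-4, 2)), Mul(Rational(2, 5), Pow(-4, 3), Pow(Add(6, -4), 2)))) = Mul(-1000, Add(Rational(-2, 5), Mul(Rational(2, 5), 16), Mul(Rational(2, 5), -64, Pow(2, 2)))) = Mul(-1000, Add(Rational(-2, 5), Rational(32, 5), Mul(Rational(2, 5), -64, 4))) = Mul(-1000, Add(Rational(-2, 5), Rational(32, 5), Rational(-512, 5))) = Mul(-1000, Rational(-482, 5)) = 96400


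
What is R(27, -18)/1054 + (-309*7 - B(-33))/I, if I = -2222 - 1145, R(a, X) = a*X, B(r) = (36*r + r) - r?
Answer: -23412/136493 ≈ -0.17153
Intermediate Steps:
B(r) = 36*r (B(r) = 37*r - r = 36*r)
R(a, X) = X*a
I = -3367
R(27, -18)/1054 + (-309*7 - B(-33))/I = -18*27/1054 + (-309*7 - 36*(-33))/(-3367) = -486*1/1054 + (-2163 - 1*(-1188))*(-1/3367) = -243/527 + (-2163 + 1188)*(-1/3367) = -243/527 - 975*(-1/3367) = -243/527 + 75/259 = -23412/136493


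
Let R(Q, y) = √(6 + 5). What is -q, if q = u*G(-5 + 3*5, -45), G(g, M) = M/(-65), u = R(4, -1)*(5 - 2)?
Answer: -27*√11/13 ≈ -6.8884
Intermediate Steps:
R(Q, y) = √11
u = 3*√11 (u = √11*(5 - 2) = √11*3 = 3*√11 ≈ 9.9499)
G(g, M) = -M/65 (G(g, M) = M*(-1/65) = -M/65)
q = 27*√11/13 (q = (3*√11)*(-1/65*(-45)) = (3*√11)*(9/13) = 27*√11/13 ≈ 6.8884)
-q = -27*√11/13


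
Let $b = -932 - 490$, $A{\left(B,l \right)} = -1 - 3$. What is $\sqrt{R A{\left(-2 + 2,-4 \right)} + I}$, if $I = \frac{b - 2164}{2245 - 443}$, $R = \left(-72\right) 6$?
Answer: $\frac{\sqrt{1401176635}}{901} \approx 41.545$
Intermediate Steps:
$A{\left(B,l \right)} = -4$
$b = -1422$
$R = -432$
$I = - \frac{1793}{901}$ ($I = \frac{-1422 - 2164}{2245 - 443} = - \frac{3586}{1802} = \left(-3586\right) \frac{1}{1802} = - \frac{1793}{901} \approx -1.99$)
$\sqrt{R A{\left(-2 + 2,-4 \right)} + I} = \sqrt{\left(-432\right) \left(-4\right) - \frac{1793}{901}} = \sqrt{1728 - \frac{1793}{901}} = \sqrt{\frac{1555135}{901}} = \frac{\sqrt{1401176635}}{901}$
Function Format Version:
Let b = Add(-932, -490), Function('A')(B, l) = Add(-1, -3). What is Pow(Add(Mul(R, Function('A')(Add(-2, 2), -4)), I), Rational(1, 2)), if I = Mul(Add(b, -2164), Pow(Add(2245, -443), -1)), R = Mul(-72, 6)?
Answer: Mul(Rational(1, 901), Pow(1401176635, Rational(1, 2))) ≈ 41.545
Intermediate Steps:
Function('A')(B, l) = -4
b = -1422
R = -432
I = Rational(-1793, 901) (I = Mul(Add(-1422, -2164), Pow(Add(2245, -443), -1)) = Mul(-3586, Pow(1802, -1)) = Mul(-3586, Rational(1, 1802)) = Rational(-1793, 901) ≈ -1.9900)
Pow(Add(Mul(R, Function('A')(Add(-2, 2), -4)), I), Rational(1, 2)) = Pow(Add(Mul(-432, -4), Rational(-1793, 901)), Rational(1, 2)) = Pow(Add(1728, Rational(-1793, 901)), Rational(1, 2)) = Pow(Rational(1555135, 901), Rational(1, 2)) = Mul(Rational(1, 901), Pow(1401176635, Rational(1, 2)))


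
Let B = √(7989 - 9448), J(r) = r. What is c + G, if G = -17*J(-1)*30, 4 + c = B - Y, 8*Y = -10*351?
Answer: 3779/4 + I*√1459 ≈ 944.75 + 38.197*I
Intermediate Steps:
Y = -1755/4 (Y = (-10*351)/8 = (⅛)*(-3510) = -1755/4 ≈ -438.75)
B = I*√1459 (B = √(-1459) = I*√1459 ≈ 38.197*I)
c = 1739/4 + I*√1459 (c = -4 + (I*√1459 - 1*(-1755/4)) = -4 + (I*√1459 + 1755/4) = -4 + (1755/4 + I*√1459) = 1739/4 + I*√1459 ≈ 434.75 + 38.197*I)
G = 510 (G = -17*(-1)*30 = 17*30 = 510)
c + G = (1739/4 + I*√1459) + 510 = 3779/4 + I*√1459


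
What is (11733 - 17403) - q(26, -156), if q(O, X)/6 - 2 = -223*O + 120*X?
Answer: 141426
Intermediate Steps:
q(O, X) = 12 - 1338*O + 720*X (q(O, X) = 12 + 6*(-223*O + 120*X) = 12 + (-1338*O + 720*X) = 12 - 1338*O + 720*X)
(11733 - 17403) - q(26, -156) = (11733 - 17403) - (12 - 1338*26 + 720*(-156)) = -5670 - (12 - 34788 - 112320) = -5670 - 1*(-147096) = -5670 + 147096 = 141426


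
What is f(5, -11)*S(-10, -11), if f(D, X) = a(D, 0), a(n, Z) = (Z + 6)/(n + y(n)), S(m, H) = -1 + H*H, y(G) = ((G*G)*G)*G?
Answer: 8/7 ≈ 1.1429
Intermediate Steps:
y(G) = G⁴ (y(G) = (G²*G)*G = G³*G = G⁴)
S(m, H) = -1 + H²
a(n, Z) = (6 + Z)/(n + n⁴) (a(n, Z) = (Z + 6)/(n + n⁴) = (6 + Z)/(n + n⁴))
f(D, X) = 6/(D + D⁴) (f(D, X) = (6 + 0)/(D + D⁴) = 6/(D + D⁴))
f(5, -11)*S(-10, -11) = (6/(5 + 5⁴))*(-1 + (-11)²) = (6/(5 + 625))*(-1 + 121) = (6/630)*120 = (6*(1/630))*120 = (1/105)*120 = 8/7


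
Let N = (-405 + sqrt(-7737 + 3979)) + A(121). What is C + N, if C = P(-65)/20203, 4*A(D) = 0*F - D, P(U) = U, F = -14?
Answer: -35173683/80812 + I*sqrt(3758) ≈ -435.25 + 61.303*I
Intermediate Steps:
A(D) = -D/4 (A(D) = (0*(-14) - D)/4 = (0 - D)/4 = (-D)/4 = -D/4)
C = -65/20203 ≈ -0.0032173
N = -1741/4 + I*sqrt(3758) (N = (-405 + sqrt(-7737 + 3979)) - 1/4*121 = (-405 + sqrt(-3758)) - 121/4 = (-405 + I*sqrt(3758)) - 121/4 = -1741/4 + I*sqrt(3758) ≈ -435.25 + 61.303*I)
C + N = -65/20203 + (-1741/4 + I*sqrt(3758)) = -35173683/80812 + I*sqrt(3758)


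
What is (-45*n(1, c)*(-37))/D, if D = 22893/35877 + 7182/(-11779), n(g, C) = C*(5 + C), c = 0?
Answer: 0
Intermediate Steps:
D = 3996011/140865061 (D = 22893*(1/35877) + 7182*(-1/11779) = 7631/11959 - 7182/11779 = 3996011/140865061 ≈ 0.028368)
(-45*n(1, c)*(-37))/D = (-0*(5 + 0)*(-37))/(3996011/140865061) = (-0*5*(-37))*(140865061/3996011) = (-45*0*(-37))*(140865061/3996011) = (0*(-37))*(140865061/3996011) = 0*(140865061/3996011) = 0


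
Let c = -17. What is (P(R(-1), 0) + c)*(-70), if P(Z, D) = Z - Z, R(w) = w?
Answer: 1190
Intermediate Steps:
P(Z, D) = 0
(P(R(-1), 0) + c)*(-70) = (0 - 17)*(-70) = -17*(-70) = 1190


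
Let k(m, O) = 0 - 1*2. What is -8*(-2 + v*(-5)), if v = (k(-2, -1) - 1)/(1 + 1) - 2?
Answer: -124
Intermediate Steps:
k(m, O) = -2 (k(m, O) = 0 - 2 = -2)
v = -7/2 (v = (-2 - 1)/(1 + 1) - 2 = -3/2 - 2 = -7/2 ≈ -3.5000)
-8*(-2 + v*(-5)) = -8*(-2 - 7/2*(-5)) = -8*(-2 + 35/2) = -8*31/2 = -124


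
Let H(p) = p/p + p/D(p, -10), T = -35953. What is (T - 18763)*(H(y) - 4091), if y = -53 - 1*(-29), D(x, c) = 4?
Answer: 224116736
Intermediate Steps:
y = -24 (y = -53 + 29 = -24)
H(p) = 1 + p/4 (H(p) = p/p + p/4 = 1 + p*(¼) = 1 + p/4)
(T - 18763)*(H(y) - 4091) = (-35953 - 18763)*((1 + (¼)*(-24)) - 4091) = -54716*((1 - 6) - 4091) = -54716*(-5 - 4091) = -54716*(-4096) = 224116736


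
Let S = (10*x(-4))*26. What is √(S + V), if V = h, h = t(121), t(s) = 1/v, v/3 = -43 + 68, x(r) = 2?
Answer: √117003/15 ≈ 22.804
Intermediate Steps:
v = 75 (v = 3*(-43 + 68) = 3*25 = 75)
t(s) = 1/75
h = 1/75 ≈ 0.013333
V = 1/75 ≈ 0.013333
S = 520 (S = (10*2)*26 = 20*26 = 520)
√(S + V) = √(520 + 1/75) = √(39001/75) = √117003/15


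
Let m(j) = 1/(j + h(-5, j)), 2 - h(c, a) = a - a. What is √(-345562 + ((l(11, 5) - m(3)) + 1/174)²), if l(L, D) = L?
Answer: I*√261467498999/870 ≈ 587.75*I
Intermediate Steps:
h(c, a) = 2 (h(c, a) = 2 - (a - a) = 2 - 1*0 = 2 + 0 = 2)
m(j) = 1/(2 + j) (m(j) = 1/(j + 2) = 1/(2 + j))
√(-345562 + ((l(11, 5) - m(3)) + 1/174)²) = √(-345562 + ((11 - 1/(2 + 3)) + 1/174)²) = √(-345562 + ((11 - 1/5) + 1/174)²) = √(-345562 + ((11 - 1*⅕) + 1/174)²) = √(-345562 + ((11 - ⅕) + 1/174)²) = √(-345562 + (54/5 + 1/174)²) = √(-345562 + (9401/870)²) = √(-345562 + 88378801/756900) = √(-261467498999/756900) = I*√261467498999/870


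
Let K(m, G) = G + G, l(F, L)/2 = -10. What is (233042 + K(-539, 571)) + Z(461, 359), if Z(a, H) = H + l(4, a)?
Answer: 234523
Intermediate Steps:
l(F, L) = -20 (l(F, L) = 2*(-10) = -20)
K(m, G) = 2*G
Z(a, H) = -20 + H (Z(a, H) = H - 20 = -20 + H)
(233042 + K(-539, 571)) + Z(461, 359) = (233042 + 2*571) + (-20 + 359) = (233042 + 1142) + 339 = 234184 + 339 = 234523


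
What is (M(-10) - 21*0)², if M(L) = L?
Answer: 100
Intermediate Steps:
(M(-10) - 21*0)² = (-10 - 21*0)² = (-10 + 0)² = (-10)² = 100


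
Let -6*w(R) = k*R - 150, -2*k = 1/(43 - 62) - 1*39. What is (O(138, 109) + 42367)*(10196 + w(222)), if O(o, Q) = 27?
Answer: 7650929968/19 ≈ 4.0268e+8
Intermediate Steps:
k = 371/19 (k = -(1/(43 - 62) - 1*39)/2 = -(1/(-19) - 39)/2 = -(-1/19 - 39)/2 = -1/2*(-742/19) = 371/19 ≈ 19.526)
w(R) = 25 - 371*R/114 (w(R) = -(371*R/19 - 150)/6 = -(-150 + 371*R/19)/6 = 25 - 371*R/114)
(O(138, 109) + 42367)*(10196 + w(222)) = (27 + 42367)*(10196 + (25 - 371/114*222)) = 42394*(10196 + (25 - 13727/19)) = 42394*(10196 - 13252/19) = 42394*(180472/19) = 7650929968/19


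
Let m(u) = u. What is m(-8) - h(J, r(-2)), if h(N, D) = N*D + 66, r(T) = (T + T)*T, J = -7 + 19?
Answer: -170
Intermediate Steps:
J = 12
r(T) = 2*T**2 (r(T) = (2*T)*T = 2*T**2)
h(N, D) = 66 + D*N (h(N, D) = D*N + 66 = 66 + D*N)
m(-8) - h(J, r(-2)) = -8 - (66 + (2*(-2)**2)*12) = -8 - (66 + (2*4)*12) = -8 - (66 + 8*12) = -8 - (66 + 96) = -8 - 1*162 = -8 - 162 = -170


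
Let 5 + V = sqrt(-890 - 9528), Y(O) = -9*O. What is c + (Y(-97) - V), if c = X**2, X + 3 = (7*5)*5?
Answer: 30462 - I*sqrt(10418) ≈ 30462.0 - 102.07*I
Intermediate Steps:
V = -5 + I*sqrt(10418) (V = -5 + sqrt(-890 - 9528) = -5 + sqrt(-10418) = -5 + I*sqrt(10418) ≈ -5.0 + 102.07*I)
X = 172 (X = -3 + (7*5)*5 = -3 + 35*5 = -3 + 175 = 172)
c = 29584 (c = 172**2 = 29584)
c + (Y(-97) - V) = 29584 + (-9*(-97) - (-5 + I*sqrt(10418))) = 29584 + (873 + (5 - I*sqrt(10418))) = 29584 + (878 - I*sqrt(10418)) = 30462 - I*sqrt(10418)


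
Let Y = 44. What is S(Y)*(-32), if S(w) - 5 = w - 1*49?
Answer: 0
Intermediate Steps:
S(w) = -44 + w (S(w) = 5 + (w - 1*49) = 5 + (w - 49) = 5 + (-49 + w) = -44 + w)
S(Y)*(-32) = (-44 + 44)*(-32) = 0*(-32) = 0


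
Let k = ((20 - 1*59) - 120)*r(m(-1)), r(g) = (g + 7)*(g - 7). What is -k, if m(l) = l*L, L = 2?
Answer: -7155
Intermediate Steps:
m(l) = 2*l (m(l) = l*2 = 2*l)
r(g) = (-7 + g)*(7 + g) (r(g) = (7 + g)*(-7 + g) = (-7 + g)*(7 + g))
k = 7155 (k = ((20 - 1*59) - 120)*(-49 + (2*(-1))**2) = ((20 - 59) - 120)*(-49 + (-2)**2) = (-39 - 120)*(-49 + 4) = -159*(-45) = 7155)
-k = -1*7155 = -7155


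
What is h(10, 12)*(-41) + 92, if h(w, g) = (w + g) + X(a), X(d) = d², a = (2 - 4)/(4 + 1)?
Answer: -20414/25 ≈ -816.56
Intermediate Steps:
a = -⅖ (a = -2/5 = -2*⅕ = -⅖ ≈ -0.40000)
h(w, g) = 4/25 + g + w (h(w, g) = (w + g) + (-⅖)² = (g + w) + 4/25 = 4/25 + g + w)
h(10, 12)*(-41) + 92 = (4/25 + 12 + 10)*(-41) + 92 = (554/25)*(-41) + 92 = -22714/25 + 92 = -20414/25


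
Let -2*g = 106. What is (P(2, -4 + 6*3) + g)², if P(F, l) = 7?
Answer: 2116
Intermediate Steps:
g = -53 (g = -½*106 = -53)
(P(2, -4 + 6*3) + g)² = (7 - 53)² = (-46)² = 2116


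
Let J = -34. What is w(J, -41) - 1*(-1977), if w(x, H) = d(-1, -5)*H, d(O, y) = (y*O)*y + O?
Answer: 3043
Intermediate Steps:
d(O, y) = O + O*y² (d(O, y) = (O*y)*y + O = O*y² + O = O + O*y²)
w(x, H) = -26*H (w(x, H) = (-(1 + (-5)²))*H = (-(1 + 25))*H = (-1*26)*H = -26*H)
w(J, -41) - 1*(-1977) = -26*(-41) - 1*(-1977) = 1066 + 1977 = 3043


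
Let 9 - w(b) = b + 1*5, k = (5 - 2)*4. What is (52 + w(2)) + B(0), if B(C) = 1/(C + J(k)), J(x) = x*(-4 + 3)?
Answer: 647/12 ≈ 53.917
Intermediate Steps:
k = 12 (k = 3*4 = 12)
J(x) = -x (J(x) = x*(-1) = -x)
w(b) = 4 - b (w(b) = 9 - (b + 1*5) = 9 - (b + 5) = 9 - (5 + b) = 9 + (-5 - b) = 4 - b)
B(C) = 1/(-12 + C) (B(C) = 1/(C - 1*12) = 1/(C - 12) = 1/(-12 + C))
(52 + w(2)) + B(0) = (52 + (4 - 1*2)) + 1/(-12 + 0) = (52 + (4 - 2)) + 1/(-12) = (52 + 2) - 1/12 = 54 - 1/12 = 647/12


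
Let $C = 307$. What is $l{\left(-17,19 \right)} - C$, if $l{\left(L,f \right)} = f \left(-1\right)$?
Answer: $-326$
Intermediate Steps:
$l{\left(L,f \right)} = - f$
$l{\left(-17,19 \right)} - C = \left(-1\right) 19 - 307 = -19 - 307 = -326$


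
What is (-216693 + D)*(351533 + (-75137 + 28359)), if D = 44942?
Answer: -52341976005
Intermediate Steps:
(-216693 + D)*(351533 + (-75137 + 28359)) = (-216693 + 44942)*(351533 + (-75137 + 28359)) = -171751*(351533 - 46778) = -171751*304755 = -52341976005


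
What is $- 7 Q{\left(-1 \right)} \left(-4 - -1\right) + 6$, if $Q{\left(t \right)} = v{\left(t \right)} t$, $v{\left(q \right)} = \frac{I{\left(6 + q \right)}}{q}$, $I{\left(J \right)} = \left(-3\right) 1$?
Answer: $-57$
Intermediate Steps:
$I{\left(J \right)} = -3$
$v{\left(q \right)} = - \frac{3}{q}$
$Q{\left(t \right)} = -3$ ($Q{\left(t \right)} = - \frac{3}{t} t = -3$)
$- 7 Q{\left(-1 \right)} \left(-4 - -1\right) + 6 = - 7 \left(- 3 \left(-4 - -1\right)\right) + 6 = - 7 \left(- 3 \left(-4 + 1\right)\right) + 6 = - 7 \left(\left(-3\right) \left(-3\right)\right) + 6 = \left(-7\right) 9 + 6 = -63 + 6 = -57$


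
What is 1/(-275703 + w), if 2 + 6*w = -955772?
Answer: -3/1304996 ≈ -2.2989e-6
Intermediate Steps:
w = -477887/3 (w = -⅓ + (⅙)*(-955772) = -⅓ - 477886/3 = -477887/3 ≈ -1.5930e+5)
1/(-275703 + w) = 1/(-275703 - 477887/3) = 1/(-1304996/3) = -3/1304996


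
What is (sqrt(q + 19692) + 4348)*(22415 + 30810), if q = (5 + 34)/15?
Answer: 231422300 + 10645*sqrt(492365) ≈ 2.3889e+8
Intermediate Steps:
q = 13/5 (q = 39*(1/15) = 13/5 ≈ 2.6000)
(sqrt(q + 19692) + 4348)*(22415 + 30810) = (sqrt(13/5 + 19692) + 4348)*(22415 + 30810) = (sqrt(98473/5) + 4348)*53225 = (sqrt(492365)/5 + 4348)*53225 = (4348 + sqrt(492365)/5)*53225 = 231422300 + 10645*sqrt(492365)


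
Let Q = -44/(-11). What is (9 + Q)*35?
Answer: 455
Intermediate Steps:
Q = 4 (Q = -44*(-1/11) = 4)
(9 + Q)*35 = (9 + 4)*35 = 13*35 = 455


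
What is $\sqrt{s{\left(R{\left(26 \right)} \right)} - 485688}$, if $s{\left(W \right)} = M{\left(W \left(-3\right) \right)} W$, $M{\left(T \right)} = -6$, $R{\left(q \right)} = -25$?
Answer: $i \sqrt{485538} \approx 696.81 i$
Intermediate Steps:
$s{\left(W \right)} = - 6 W$
$\sqrt{s{\left(R{\left(26 \right)} \right)} - 485688} = \sqrt{\left(-6\right) \left(-25\right) - 485688} = \sqrt{150 - 485688} = \sqrt{-485538} = i \sqrt{485538}$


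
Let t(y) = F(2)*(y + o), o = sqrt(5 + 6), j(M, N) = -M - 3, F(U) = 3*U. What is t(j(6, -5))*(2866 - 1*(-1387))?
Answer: -229662 + 25518*sqrt(11) ≈ -1.4503e+5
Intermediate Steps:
j(M, N) = -3 - M
o = sqrt(11) ≈ 3.3166
t(y) = 6*y + 6*sqrt(11) (t(y) = (3*2)*(y + sqrt(11)) = 6*(y + sqrt(11)) = 6*y + 6*sqrt(11))
t(j(6, -5))*(2866 - 1*(-1387)) = (6*(-3 - 1*6) + 6*sqrt(11))*(2866 - 1*(-1387)) = (6*(-3 - 6) + 6*sqrt(11))*(2866 + 1387) = (6*(-9) + 6*sqrt(11))*4253 = (-54 + 6*sqrt(11))*4253 = -229662 + 25518*sqrt(11)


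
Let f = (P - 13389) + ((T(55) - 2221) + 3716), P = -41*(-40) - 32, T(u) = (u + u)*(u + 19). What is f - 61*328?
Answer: -22154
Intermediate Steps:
T(u) = 2*u*(19 + u) (T(u) = (2*u)*(19 + u) = 2*u*(19 + u))
P = 1608 (P = 1640 - 32 = 1608)
f = -2146 (f = (1608 - 13389) + ((2*55*(19 + 55) - 2221) + 3716) = -11781 + ((2*55*74 - 2221) + 3716) = -11781 + ((8140 - 2221) + 3716) = -11781 + (5919 + 3716) = -11781 + 9635 = -2146)
f - 61*328 = -2146 - 61*328 = -2146 - 1*20008 = -2146 - 20008 = -22154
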